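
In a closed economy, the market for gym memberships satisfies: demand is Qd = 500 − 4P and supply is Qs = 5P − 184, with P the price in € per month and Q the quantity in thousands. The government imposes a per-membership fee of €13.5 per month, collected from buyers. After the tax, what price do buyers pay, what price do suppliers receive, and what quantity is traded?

Buyers pay €83.5; suppliers receive €70; quantity = 166.

Before the tax: set 500 − 4P = 5P − 184 → P* = €76, Q* = 196.
With the tax collected from buyers, demand (in seller-price terms) shifts: Qd = 500 − 4(P + 13.5).
Solving gives Q = 166 with buyers paying €83.5 and suppliers receiving €70 (the €13.5 wedge).
The less price-elastic side of the market bears the larger share of a per-unit tax.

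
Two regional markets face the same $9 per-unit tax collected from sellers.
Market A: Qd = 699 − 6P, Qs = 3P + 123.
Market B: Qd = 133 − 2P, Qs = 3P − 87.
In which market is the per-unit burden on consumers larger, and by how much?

Market B, by $2.4.

Market A: pre-tax P* = $64, Q* = 315; post-tax Q = 297; per-unit burden on consumers = $3.
Market B: pre-tax P* = $44, Q* = 45; post-tax Q = 34.2; per-unit burden on consumers = $5.4.
Difference: $3 vs $5.4 → market B is larger by $2.4.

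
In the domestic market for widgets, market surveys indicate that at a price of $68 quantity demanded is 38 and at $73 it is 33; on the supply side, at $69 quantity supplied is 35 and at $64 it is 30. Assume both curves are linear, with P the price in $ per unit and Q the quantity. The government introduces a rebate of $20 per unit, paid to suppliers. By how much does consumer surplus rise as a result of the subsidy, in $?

Consumer surplus rises by $410.

Demand slope: (33 − 38)/(73 − 68) = -1, so Qd = 106 − P.
Supply slope: (30 − 35)/(64 − 69) = 1, so Qs = P − 34.
Without the subsidy, 106 − P = P − 34 gives 2P = 140, so P* = $70 and Q* = 36.
With a per-unit subsidy paid to suppliers, each receives P + 20 per unit sold, so supply becomes Qs = (P + 20) − 34.
Solving gives Q = 46 with buyers paying $60 and suppliers receiving $80 (the $20 wedge).
ΔCS is the trapezoid between Q = 46 and Q = 36 of height $10: ½ · (36 + 46) · 10 = $410.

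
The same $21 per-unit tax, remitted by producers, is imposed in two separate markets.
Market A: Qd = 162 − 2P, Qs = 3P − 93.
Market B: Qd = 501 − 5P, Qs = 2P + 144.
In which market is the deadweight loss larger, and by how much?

Market B, by $50.4.

Market A: pre-tax P* = $51, Q* = 60; post-tax Q = 34.8; deadweight loss = $264.6.
Market B: pre-tax P* = $51, Q* = 246; post-tax Q = 216; deadweight loss = $315.
Difference: $264.6 vs $315 → market B is larger by $50.4.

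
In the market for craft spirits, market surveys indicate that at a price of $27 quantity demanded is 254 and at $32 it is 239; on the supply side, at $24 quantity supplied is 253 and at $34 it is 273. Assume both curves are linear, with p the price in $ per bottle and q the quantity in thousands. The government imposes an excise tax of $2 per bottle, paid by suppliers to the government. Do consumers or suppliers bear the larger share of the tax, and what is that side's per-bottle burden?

Suppliers bear the larger share: $1.2 per bottle.

Demand slope: (239 − 254)/(32 − 27) = -3, so qd = 335 − 3p.
Supply slope: (273 − 253)/(34 − 24) = 2, so qs = 2p + 205.
Before the tax: set 335 − 3p = 2p + 205 → p* = $26, q* = 257.
With the tax collected from suppliers, supply shifts: qs = 2(p − 2) + 205.
New equilibrium: consumers pay $26.8, suppliers receive $24.8, q = 254.6. (Wedge: pb − ps = 2.)
Per-bottle burden: consumers $0.8, suppliers $1.2.
Suppliers take the larger share because supply is less price-elastic here (demand slope 3 vs supply slope 2).
The less price-elastic side of the market bears the larger share of a per-unit tax.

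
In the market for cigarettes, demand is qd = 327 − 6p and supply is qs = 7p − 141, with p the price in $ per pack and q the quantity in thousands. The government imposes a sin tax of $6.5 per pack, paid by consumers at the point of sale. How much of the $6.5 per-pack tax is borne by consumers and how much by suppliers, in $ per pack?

Without the tax, 327 − 6p = 7p − 141 gives 13p = 468, so p* = $36 and q* = 111.
With the tax collected from consumers, demand (in seller-price terms) shifts: qd = 327 − 6(p + 6.5).
New equilibrium: consumers pay $39.5, suppliers receive $33, q = 90. (Wedge: pb − ps = 6.5.)
Burden on consumers: $3.5; on suppliers: $3. (They sum to $6.5.)

Consumers bear $3.5 per pack; suppliers bear $3 per pack.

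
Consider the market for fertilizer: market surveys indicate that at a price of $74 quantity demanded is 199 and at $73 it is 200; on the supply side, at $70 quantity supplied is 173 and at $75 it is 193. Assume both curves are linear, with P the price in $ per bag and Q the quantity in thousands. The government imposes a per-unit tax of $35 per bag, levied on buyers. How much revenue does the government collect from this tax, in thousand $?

Demand slope: (200 − 199)/(73 − 74) = -1, so Qd = 273 − P.
Supply slope: (193 − 173)/(75 − 70) = 4, so Qs = 4P − 107.
Before the tax: set 273 − P = 4P − 107 → P* = $76, Q* = 197.
With the tax collected from buyers, demand (in seller-price terms) shifts: Qd = 273 − (P + 35).
Solving gives Q = 169 with buyers paying $104 and producers receiving $69 (the $35 wedge).
Revenue = t · Q = 35 · 169 = $5915.

Tax revenue = $5915 thousand.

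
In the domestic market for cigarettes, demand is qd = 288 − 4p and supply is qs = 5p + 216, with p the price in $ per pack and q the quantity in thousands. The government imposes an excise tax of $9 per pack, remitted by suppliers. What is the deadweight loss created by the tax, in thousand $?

Without the tax, 288 − 4p = 5p + 216 gives 9p = 72, so p* = $8 and q* = 256.
With the tax collected from suppliers, supply shifts: qs = 5(p − 9) + 216.
New equilibrium: consumers pay $13, suppliers receive $4, q = 236. (Wedge: pb − ps = 9.)
Quantity falls by |ΔQ| = |256 − 236| = 20.
DWL = ½ · t · |ΔQ| = ½ · 9 · 20 = $90.

Deadweight loss = $90 thousand.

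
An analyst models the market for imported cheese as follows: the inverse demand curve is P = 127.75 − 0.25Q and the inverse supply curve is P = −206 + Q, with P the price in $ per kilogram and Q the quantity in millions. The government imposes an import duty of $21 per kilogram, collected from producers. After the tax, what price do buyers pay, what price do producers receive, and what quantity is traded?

Rewrite in direct form: Qd = 511 − 4P and Qs = P + 206.
Before the tax: set 511 − 4P = P + 206 → P* = $61, Q* = 267.
With the tax collected from producers, supply shifts: Qs = (P − 21) + 206.
New equilibrium: buyers pay $65.2, producers receive $44.2, Q = 250.2. (Wedge: Pb − Ps = 21.)

Buyers pay $65.2; producers receive $44.2; quantity = 250.2.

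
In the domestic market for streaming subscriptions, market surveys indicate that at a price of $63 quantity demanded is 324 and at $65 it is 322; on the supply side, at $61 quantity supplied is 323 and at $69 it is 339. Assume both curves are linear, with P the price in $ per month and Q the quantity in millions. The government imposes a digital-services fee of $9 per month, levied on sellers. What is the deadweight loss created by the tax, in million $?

Deadweight loss = $27 million.

Demand slope: (322 − 324)/(65 − 63) = -1, so Qd = 387 − P.
Supply slope: (339 − 323)/(69 − 61) = 2, so Qs = 2P + 201.
Without the tax, 387 − P = 2P + 201 gives 3P = 186, so P* = $62 and Q* = 325.
With the tax collected from sellers, supply shifts: Qs = 2(P − 9) + 201.
Solving gives Q = 319 with consumers paying $68 and sellers receiving $59 (the $9 wedge).
Quantity falls by |ΔQ| = |325 − 319| = 6.
DWL = ½ · t · |ΔQ| = ½ · 9 · 6 = $27.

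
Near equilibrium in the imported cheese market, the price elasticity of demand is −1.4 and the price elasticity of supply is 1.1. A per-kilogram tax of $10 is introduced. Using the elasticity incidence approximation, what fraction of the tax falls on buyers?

Buyers' share ≈ 0.44.

Incidence ratio: buyers' share ≈ εs / (εs + |εd|) = 1.1 / (1.1 + 1.4) = 0.44.
Supply is the less elastic side, so buyers bear the smaller share.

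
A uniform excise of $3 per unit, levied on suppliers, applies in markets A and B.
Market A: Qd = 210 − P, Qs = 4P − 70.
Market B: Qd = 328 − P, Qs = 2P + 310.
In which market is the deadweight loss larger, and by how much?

Market A, by $0.6.

Market A: pre-tax P* = $56, Q* = 154; post-tax Q = 151.6; deadweight loss = $3.6.
Market B: pre-tax P* = $6, Q* = 322; post-tax Q = 320; deadweight loss = $3.
Difference: $3.6 vs $3 → market A is larger by $0.6.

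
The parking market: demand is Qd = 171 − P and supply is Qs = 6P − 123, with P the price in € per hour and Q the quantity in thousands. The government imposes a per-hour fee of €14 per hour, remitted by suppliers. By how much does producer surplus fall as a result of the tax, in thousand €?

Before the tax: set 171 − P = 6P − 123 → P* = €42, Q* = 129.
With the tax collected from suppliers, supply shifts: Qs = 6(P − 14) − 123.
Solving gives Q = 117 with buyers paying €54 and suppliers receiving €40 (the €14 wedge).
ΔPS is the trapezoid between Q = 117 and Q = 129 of height €2: ½ · (129 + 117) · 2 = €246.

Producer surplus falls by €246 thousand.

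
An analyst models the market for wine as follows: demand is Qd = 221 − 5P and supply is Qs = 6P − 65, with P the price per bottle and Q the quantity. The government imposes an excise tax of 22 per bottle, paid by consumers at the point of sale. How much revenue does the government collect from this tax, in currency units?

Tax revenue = 682.

Without the tax, 221 − 5P = 6P − 65 gives 11P = 286, so P* = 26 and Q* = 91.
With the tax collected from consumers, demand (in seller-price terms) shifts: Qd = 221 − 5(P + 22).
Solving gives Q = 31 with consumers paying 38 and sellers receiving 16 (the 22 wedge).
Revenue = t · Q = 22 · 31 = 682.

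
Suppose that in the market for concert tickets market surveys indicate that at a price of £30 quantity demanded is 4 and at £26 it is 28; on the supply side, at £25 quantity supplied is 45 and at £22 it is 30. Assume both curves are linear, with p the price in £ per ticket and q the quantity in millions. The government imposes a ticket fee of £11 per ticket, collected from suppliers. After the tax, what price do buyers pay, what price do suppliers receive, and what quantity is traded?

Demand slope: (28 − 4)/(26 − 30) = -6, so qd = 184 − 6p.
Supply slope: (30 − 45)/(22 − 25) = 5, so qs = 5p − 80.
Before the tax: set 184 − 6p = 5p − 80 → p* = £24, q* = 40.
With the tax collected from suppliers, supply shifts: qs = 5(p − 11) − 80.
New equilibrium: buyers pay £29, suppliers receive £18, q = 10. (Wedge: pb − ps = 11.)

Buyers pay £29; suppliers receive £18; quantity = 10.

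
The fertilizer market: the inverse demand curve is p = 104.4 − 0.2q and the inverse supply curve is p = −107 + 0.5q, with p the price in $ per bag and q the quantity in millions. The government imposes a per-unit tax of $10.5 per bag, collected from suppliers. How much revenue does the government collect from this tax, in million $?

Rewrite in direct form: qd = 522 − 5p and qs = 2p + 214.
Without the tax, 522 − 5p = 2p + 214 gives 7p = 308, so p* = $44 and q* = 302.
With the tax collected from suppliers, supply shifts: qs = 2(p − 10.5) + 214.
Solving gives q = 287 with buyers paying $47 and suppliers receiving $36.5 (the $10.5 wedge).
Revenue = t · Q = 10.5 · 287 = $3013.5.

Tax revenue = $3013.5 million.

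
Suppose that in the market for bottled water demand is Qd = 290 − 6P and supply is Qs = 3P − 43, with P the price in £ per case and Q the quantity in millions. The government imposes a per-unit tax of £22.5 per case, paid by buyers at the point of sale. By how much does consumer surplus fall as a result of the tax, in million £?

Without the tax, 290 − 6P = 3P − 43 gives 9P = 333, so P* = £37 and Q* = 68.
With the tax collected from buyers, demand (in seller-price terms) shifts: Qd = 290 − 6(P + 22.5).
Solving gives Q = 23 with buyers paying £44.5 and suppliers receiving £22 (the £22.5 wedge).
ΔCS is the trapezoid between Q = 23 and Q = 68 of height £7.5: ½ · (68 + 23) · 7.5 = £341.25.

Consumer surplus falls by £341.25 million.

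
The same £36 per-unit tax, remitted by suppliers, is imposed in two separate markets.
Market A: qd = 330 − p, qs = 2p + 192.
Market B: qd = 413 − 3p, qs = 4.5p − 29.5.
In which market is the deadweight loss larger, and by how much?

Market A: pre-tax p* = £46, q* = 284; post-tax q = 260; deadweight loss = £432.
Market B: pre-tax p* = £59, q* = 236; post-tax q = 171.2; deadweight loss = £1166.4.
Difference: £432 vs £1166.4 → market B is larger by £734.4.

Market B, by £734.4.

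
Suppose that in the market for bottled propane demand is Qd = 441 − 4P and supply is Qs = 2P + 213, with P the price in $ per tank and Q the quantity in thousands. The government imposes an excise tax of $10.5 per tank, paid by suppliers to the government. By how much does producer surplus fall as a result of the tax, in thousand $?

Producer surplus falls by $1974 thousand.

Before the tax: set 441 − 4P = 2P + 213 → P* = $38, Q* = 289.
With the tax collected from suppliers, supply shifts: Qs = 2(P − 10.5) + 213.
Solving gives Q = 275 with buyers paying $41.5 and suppliers receiving $31 (the $10.5 wedge).
ΔPS is the trapezoid between Q = 275 and Q = 289 of height $7: ½ · (289 + 275) · 7 = $1974.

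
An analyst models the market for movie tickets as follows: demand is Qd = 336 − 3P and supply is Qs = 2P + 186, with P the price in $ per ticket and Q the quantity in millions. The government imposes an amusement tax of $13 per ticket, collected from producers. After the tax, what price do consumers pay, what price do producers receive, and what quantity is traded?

Consumers pay $35.2; producers receive $22.2; quantity = 230.4.

Before the tax: set 336 − 3P = 2P + 186 → P* = $30, Q* = 246.
With the tax collected from producers, supply shifts: Qs = 2(P − 13) + 186.
Solving gives Q = 230.4 with consumers paying $35.2 and producers receiving $22.2 (the $13 wedge).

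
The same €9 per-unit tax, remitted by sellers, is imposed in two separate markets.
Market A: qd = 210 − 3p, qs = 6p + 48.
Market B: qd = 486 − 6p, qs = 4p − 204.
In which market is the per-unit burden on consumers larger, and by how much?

Market A, by €2.4.

Market A: pre-tax p* = €18, q* = 156; post-tax q = 138; per-unit burden on consumers = €6.
Market B: pre-tax p* = €69, q* = 72; post-tax q = 50.4; per-unit burden on consumers = €3.6.
Difference: €6 vs €3.6 → market A is larger by €2.4.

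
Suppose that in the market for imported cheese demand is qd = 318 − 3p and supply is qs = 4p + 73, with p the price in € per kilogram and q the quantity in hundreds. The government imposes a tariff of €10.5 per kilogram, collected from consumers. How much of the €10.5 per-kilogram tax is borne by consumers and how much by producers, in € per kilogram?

Without the tax, 318 − 3p = 4p + 73 gives 7p = 245, so p* = €35 and q* = 213.
With the tax collected from consumers, demand (in seller-price terms) shifts: qd = 318 − 3(p + 10.5).
Solving gives q = 195 with consumers paying €41 and producers receiving €30.5 (the €10.5 wedge).
Burden on consumers: €6; on producers: €4.5. (They sum to €10.5.)

Consumers bear €6 per kilogram; producers bear €4.5 per kilogram.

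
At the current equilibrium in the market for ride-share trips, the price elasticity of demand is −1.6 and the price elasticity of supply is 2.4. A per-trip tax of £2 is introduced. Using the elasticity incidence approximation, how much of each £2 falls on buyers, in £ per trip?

Buyers bear ≈ £1.2 per trip.

Incidence ratio: buyers' share ≈ εs / (εs + |εd|) = 2.4 / (2.4 + 1.6) = 0.6.
So buyers bear ≈ 0.6 × £2 = £1.2; suppliers bear £0.8.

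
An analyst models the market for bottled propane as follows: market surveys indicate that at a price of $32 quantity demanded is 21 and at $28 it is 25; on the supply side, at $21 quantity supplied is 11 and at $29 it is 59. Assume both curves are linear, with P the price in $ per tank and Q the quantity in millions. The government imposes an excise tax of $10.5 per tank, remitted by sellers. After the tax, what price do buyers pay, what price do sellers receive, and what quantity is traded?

Buyers pay $33; sellers receive $22.5; quantity = 20.

Demand slope: (25 − 21)/(28 − 32) = -1, so Qd = 53 − P.
Supply slope: (59 − 11)/(29 − 21) = 6, so Qs = 6P − 115.
Without the tax, 53 − P = 6P − 115 gives 7P = 168, so P* = $24 and Q* = 29.
With the tax collected from sellers, supply shifts: Qs = 6(P − 10.5) − 115.
Solving gives Q = 20 with buyers paying $33 and sellers receiving $22.5 (the $10.5 wedge).
The less price-elastic side of the market bears the larger share of a per-unit tax.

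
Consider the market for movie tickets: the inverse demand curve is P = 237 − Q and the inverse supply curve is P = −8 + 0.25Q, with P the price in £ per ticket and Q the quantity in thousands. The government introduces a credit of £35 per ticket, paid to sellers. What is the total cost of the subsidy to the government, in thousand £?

Government outlay = £7840 thousand.

Inverting to Q(P) form: Qd = 237 − P; Qs = 4P + 32.
Without the subsidy, 237 − P = 4P + 32 gives 5P = 205, so P* = £41 and Q* = 196.
With a per-unit subsidy paid to sellers, each receives P + 35 per unit sold, so supply becomes Qs = 4(P + 35) + 32.
Solving gives Q = 224 with consumers paying £13 and sellers receiving £48 (the £35 wedge).
Outlay = t · Q = 35 · 224 = £7840.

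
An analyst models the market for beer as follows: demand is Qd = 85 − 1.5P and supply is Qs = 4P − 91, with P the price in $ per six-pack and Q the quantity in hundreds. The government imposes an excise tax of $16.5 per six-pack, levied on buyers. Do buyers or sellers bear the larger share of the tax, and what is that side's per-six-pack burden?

Buyers bear the larger share: $12 per six-pack.

Without the tax, 85 − 1.5P = 4P − 91 gives 5.5P = 176, so P* = $32 and Q* = 37.
With the tax collected from buyers, demand (in seller-price terms) shifts: Qd = 85 − 1.5(P + 16.5).
Solving gives Q = 19 with buyers paying $44 and sellers receiving $27.5 (the $16.5 wedge).
Per-six-pack burden: buyers $12, sellers $4.5.
Buyers take the larger share because demand is less price-elastic here (demand slope 1.5 vs supply slope 4).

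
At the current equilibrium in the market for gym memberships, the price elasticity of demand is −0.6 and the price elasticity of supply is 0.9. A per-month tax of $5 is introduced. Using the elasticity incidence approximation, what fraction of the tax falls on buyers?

Buyers' share ≈ 0.6.

Incidence ratio: buyers' share ≈ εs / (εs + |εd|) = 0.9 / (0.9 + 0.6) = 0.6.
Supply is the more elastic side, so buyers bear the larger share.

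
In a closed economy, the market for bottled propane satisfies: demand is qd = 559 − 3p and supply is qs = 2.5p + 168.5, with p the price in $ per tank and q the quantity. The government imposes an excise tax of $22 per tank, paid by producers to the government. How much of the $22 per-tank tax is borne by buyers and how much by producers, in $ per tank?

Buyers bear $10 per tank; producers bear $12 per tank.

Without the tax, 559 − 3p = 2.5p + 168.5 gives 5.5p = 390.5, so p* = $71 and q* = 346.
With the tax collected from producers, supply shifts: qs = 2.5(p − 22) + 168.5.
Solving gives q = 316 with buyers paying $81 and producers receiving $59 (the $22 wedge).
Burden on buyers: $10; on producers: $12. (They sum to $22.)
The less price-elastic side of the market bears the larger share of a per-unit tax.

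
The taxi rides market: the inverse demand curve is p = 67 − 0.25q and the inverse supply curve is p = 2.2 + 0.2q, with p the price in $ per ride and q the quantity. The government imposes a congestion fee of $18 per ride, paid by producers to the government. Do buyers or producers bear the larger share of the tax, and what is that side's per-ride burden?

Buyers bear the larger share: $10 per ride.

Rewrite in direct form: qd = 268 − 4p and qs = 5p − 11.
Before the tax: set 268 − 4p = 5p − 11 → p* = $31, q* = 144.
With the tax collected from producers, supply shifts: qs = 5(p − 18) − 11.
New equilibrium: buyers pay $41, producers receive $23, q = 104. (Wedge: pb − ps = 18.)
Per-ride burden: buyers $10, producers $8.
Buyers take the larger share because demand is less price-elastic here (demand slope 4 vs supply slope 5).
The less price-elastic side of the market bears the larger share of a per-unit tax.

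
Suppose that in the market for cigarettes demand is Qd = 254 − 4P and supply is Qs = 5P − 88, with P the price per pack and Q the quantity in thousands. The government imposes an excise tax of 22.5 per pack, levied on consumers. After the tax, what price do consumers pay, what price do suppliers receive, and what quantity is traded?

Consumers pay 50.5; suppliers receive 28; quantity = 52.

Before the tax: set 254 − 4P = 5P − 88 → P* = 38, Q* = 102.
With the tax collected from consumers, demand (in seller-price terms) shifts: Qd = 254 − 4(P + 22.5).
New equilibrium: consumers pay 50.5, suppliers receive 28, Q = 52. (Wedge: Pb − Ps = 22.5.)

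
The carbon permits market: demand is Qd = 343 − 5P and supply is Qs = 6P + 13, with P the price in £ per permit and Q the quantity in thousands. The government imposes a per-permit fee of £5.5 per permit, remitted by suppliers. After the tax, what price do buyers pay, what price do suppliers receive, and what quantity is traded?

Buyers pay £33; suppliers receive £27.5; quantity = 178.

Before the tax: set 343 − 5P = 6P + 13 → P* = £30, Q* = 193.
With the tax collected from suppliers, supply shifts: Qs = 6(P − 5.5) + 13.
New equilibrium: buyers pay £33, suppliers receive £27.5, Q = 178. (Wedge: Pb − Ps = 5.5.)
The less price-elastic side of the market bears the larger share of a per-unit tax.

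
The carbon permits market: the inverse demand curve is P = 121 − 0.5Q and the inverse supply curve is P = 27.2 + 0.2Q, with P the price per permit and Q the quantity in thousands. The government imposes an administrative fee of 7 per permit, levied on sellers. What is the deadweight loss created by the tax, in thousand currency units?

Inverting to Q(P) form: Qd = 242 − 2P; Qs = 5P − 136.
Before the tax: set 242 − 2P = 5P − 136 → P* = 54, Q* = 134.
With the tax collected from sellers, supply shifts: Qs = 5(P − 7) − 136.
New equilibrium: consumers pay 59, sellers receive 52, Q = 124. (Wedge: Pb − Ps = 7.)
Quantity falls by |ΔQ| = |134 − 124| = 10.
DWL = ½ · t · |ΔQ| = ½ · 7 · 10 = 35.

Deadweight loss = 35 thousand.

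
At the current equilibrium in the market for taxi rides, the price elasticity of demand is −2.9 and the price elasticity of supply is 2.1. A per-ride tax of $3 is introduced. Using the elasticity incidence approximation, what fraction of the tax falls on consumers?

Incidence ratio: consumers' share ≈ εs / (εs + |εd|) = 2.1 / (2.1 + 2.9) = 0.42.
Supply is the less elastic side, so consumers bear the smaller share.

Consumers' share ≈ 0.42.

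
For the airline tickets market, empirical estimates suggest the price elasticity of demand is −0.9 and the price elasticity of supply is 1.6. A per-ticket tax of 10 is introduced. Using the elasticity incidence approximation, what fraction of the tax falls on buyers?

Buyers' share ≈ 0.64.

Incidence ratio: buyers' share ≈ εs / (εs + |εd|) = 1.6 / (1.6 + 0.9) = 0.64.
Supply is the more elastic side, so buyers bear the larger share.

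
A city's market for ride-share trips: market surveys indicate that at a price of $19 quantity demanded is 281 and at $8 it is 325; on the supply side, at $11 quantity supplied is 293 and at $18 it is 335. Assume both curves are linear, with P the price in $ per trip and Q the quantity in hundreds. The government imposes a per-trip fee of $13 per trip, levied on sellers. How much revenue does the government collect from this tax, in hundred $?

Demand slope: (325 − 281)/(8 − 19) = -4, so Qd = 357 − 4P.
Supply slope: (335 − 293)/(18 − 11) = 6, so Qs = 6P + 227.
Without the tax, 357 − 4P = 6P + 227 gives 10P = 130, so P* = $13 and Q* = 305.
With the tax collected from sellers, supply shifts: Qs = 6(P − 13) + 227.
New equilibrium: buyers pay $20.8, sellers receive $7.8, Q = 273.8. (Wedge: Pb − Ps = 13.)
Revenue = t · Q = 13 · 273.8 = $3559.4.

Tax revenue = $3559.4 hundred.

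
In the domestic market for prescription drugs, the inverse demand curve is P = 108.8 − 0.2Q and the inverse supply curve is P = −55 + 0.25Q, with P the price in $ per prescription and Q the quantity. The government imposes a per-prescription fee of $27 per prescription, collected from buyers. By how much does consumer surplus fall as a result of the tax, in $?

Consumer surplus falls by $4008.

Inverting to Q(P) form: Qd = 544 − 5P; Qs = 4P + 220.
Without the tax, 544 − 5P = 4P + 220 gives 9P = 324, so P* = $36 and Q* = 364.
With the tax collected from buyers, demand (in seller-price terms) shifts: Qd = 544 − 5(P + 27).
Solving gives Q = 304 with buyers paying $48 and sellers receiving $21 (the $27 wedge).
ΔCS is the trapezoid between Q = 304 and Q = 364 of height $12: ½ · (364 + 304) · 12 = $4008.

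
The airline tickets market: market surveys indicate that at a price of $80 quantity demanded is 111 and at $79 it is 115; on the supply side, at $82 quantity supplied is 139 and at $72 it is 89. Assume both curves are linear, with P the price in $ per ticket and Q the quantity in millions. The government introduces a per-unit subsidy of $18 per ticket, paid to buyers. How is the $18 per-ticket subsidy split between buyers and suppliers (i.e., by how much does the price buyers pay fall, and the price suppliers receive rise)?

Demand slope: (115 − 111)/(79 − 80) = -4, so Qd = 431 − 4P.
Supply slope: (89 − 139)/(72 − 82) = 5, so Qs = 5P − 271.
Before the subsidy: set 431 − 4P = 5P − 271 → P* = $78, Q* = 119.
With a per-unit subsidy paid to buyers, each effectively pays P − 18, so demand becomes Qd = 431 − 4(P − 18).
New equilibrium: buyers pay $68, suppliers receive $86, Q = 159. (Wedge: Pb − Ps = −18.)
Gain to buyers: $10; to suppliers: $8. (They sum to $18.)

Buyers gain $10 per ticket; suppliers gain $8 per ticket.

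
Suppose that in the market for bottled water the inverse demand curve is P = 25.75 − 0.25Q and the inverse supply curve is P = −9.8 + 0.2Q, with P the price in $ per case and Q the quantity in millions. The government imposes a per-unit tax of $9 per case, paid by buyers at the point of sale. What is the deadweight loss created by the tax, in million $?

Rewrite in direct form: Qd = 103 − 4P and Qs = 5P + 49.
Before the tax: set 103 − 4P = 5P + 49 → P* = $6, Q* = 79.
With the tax collected from buyers, demand (in seller-price terms) shifts: Qd = 103 − 4(P + 9).
Solving gives Q = 59 with buyers paying $11 and producers receiving $2 (the $9 wedge).
Quantity falls by |ΔQ| = |79 − 59| = 20.
DWL = ½ · t · |ΔQ| = ½ · 9 · 20 = $90.

Deadweight loss = $90 million.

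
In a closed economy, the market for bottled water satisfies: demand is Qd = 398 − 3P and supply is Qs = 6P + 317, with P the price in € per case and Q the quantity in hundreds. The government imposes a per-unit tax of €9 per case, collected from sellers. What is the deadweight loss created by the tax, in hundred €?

Without the tax, 398 − 3P = 6P + 317 gives 9P = 81, so P* = €9 and Q* = 371.
With the tax collected from sellers, supply shifts: Qs = 6(P − 9) + 317.
Solving gives Q = 353 with consumers paying €15 and sellers receiving €6 (the €9 wedge).
Quantity falls by |ΔQ| = |371 − 353| = 18.
DWL = ½ · t · |ΔQ| = ½ · 9 · 18 = €81.

Deadweight loss = €81 hundred.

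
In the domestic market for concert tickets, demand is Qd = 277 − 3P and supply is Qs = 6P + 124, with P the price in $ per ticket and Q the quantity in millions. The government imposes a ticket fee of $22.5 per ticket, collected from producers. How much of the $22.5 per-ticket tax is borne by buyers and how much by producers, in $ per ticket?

Buyers bear $15 per ticket; producers bear $7.5 per ticket.

Before the tax: set 277 − 3P = 6P + 124 → P* = $17, Q* = 226.
With the tax collected from producers, supply shifts: Qs = 6(P − 22.5) + 124.
Solving gives Q = 181 with buyers paying $32 and producers receiving $9.5 (the $22.5 wedge).
Burden on buyers: $15; on producers: $7.5. (They sum to $22.5.)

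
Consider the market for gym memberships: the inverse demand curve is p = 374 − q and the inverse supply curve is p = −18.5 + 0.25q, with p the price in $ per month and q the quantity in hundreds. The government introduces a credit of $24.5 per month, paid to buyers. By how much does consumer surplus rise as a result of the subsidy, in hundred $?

Rewrite in direct form: qd = 374 − p and qs = 4p + 74.
Without the subsidy, 374 − p = 4p + 74 gives 5p = 300, so p* = $60 and q* = 314.
With a per-unit subsidy paid to buyers, each effectively pays p − 24.5, so demand becomes qd = 374 − (p − 24.5).
New equilibrium: buyers pay $40.4, suppliers receive $64.9, q = 333.6. (Wedge: pb − ps = −24.5.)
ΔCS is the trapezoid between Q = 333.6 and Q = 314 of height $19.6: ½ · (314 + 333.6) · 19.6 = $6346.48.

Consumer surplus rises by $6346.48 hundred.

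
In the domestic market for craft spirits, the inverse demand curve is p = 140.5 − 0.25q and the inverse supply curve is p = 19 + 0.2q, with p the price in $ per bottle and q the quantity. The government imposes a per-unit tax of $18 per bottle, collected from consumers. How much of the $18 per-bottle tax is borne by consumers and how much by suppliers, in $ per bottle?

Inverting to q(p) form: qd = 562 − 4p; qs = 5p − 95.
Before the tax: set 562 − 4p = 5p − 95 → p* = $73, q* = 270.
With the tax collected from consumers, demand (in seller-price terms) shifts: qd = 562 − 4(p + 18).
Solving gives q = 230 with consumers paying $83 and suppliers receiving $65 (the $18 wedge).
Burden on consumers: $10; on suppliers: $8. (They sum to $18.)

Consumers bear $10 per bottle; suppliers bear $8 per bottle.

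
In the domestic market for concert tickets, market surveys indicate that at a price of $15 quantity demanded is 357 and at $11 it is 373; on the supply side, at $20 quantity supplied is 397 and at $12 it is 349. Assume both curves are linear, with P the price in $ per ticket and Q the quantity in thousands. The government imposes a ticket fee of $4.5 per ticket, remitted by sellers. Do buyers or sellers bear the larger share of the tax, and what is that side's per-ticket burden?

Buyers bear the larger share: $2.7 per ticket.

Demand slope: (373 − 357)/(11 − 15) = -4, so Qd = 417 − 4P.
Supply slope: (349 − 397)/(12 − 20) = 6, so Qs = 6P + 277.
Without the tax, 417 − 4P = 6P + 277 gives 10P = 140, so P* = $14 and Q* = 361.
With the tax collected from sellers, supply shifts: Qs = 6(P − 4.5) + 277.
Solving gives Q = 350.2 with buyers paying $16.7 and sellers receiving $12.2 (the $4.5 wedge).
Per-ticket burden: buyers $2.7, sellers $1.8.
Buyers take the larger share because demand is less price-elastic here (demand slope 4 vs supply slope 6).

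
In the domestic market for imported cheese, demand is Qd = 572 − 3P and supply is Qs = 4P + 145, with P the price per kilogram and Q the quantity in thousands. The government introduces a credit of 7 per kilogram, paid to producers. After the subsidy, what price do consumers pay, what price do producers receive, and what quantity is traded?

Without the subsidy, 572 − 3P = 4P + 145 gives 7P = 427, so P* = 61 and Q* = 389.
With a per-unit subsidy paid to producers, each receives P + 7 per unit sold, so supply becomes Qs = 4(P + 7) + 145.
New equilibrium: consumers pay 57, producers receive 64, Q = 401. (Wedge: Pb − Ps = −7.)

Consumers pay 57; producers receive 64; quantity = 401.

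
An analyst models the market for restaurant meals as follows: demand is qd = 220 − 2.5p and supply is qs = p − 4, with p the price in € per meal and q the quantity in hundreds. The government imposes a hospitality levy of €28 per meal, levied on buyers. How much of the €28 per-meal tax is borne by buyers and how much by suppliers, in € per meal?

Buyers bear €8 per meal; suppliers bear €20 per meal.

Without the tax, 220 − 2.5p = p − 4 gives 3.5p = 224, so p* = €64 and q* = 60.
With the tax collected from buyers, demand (in seller-price terms) shifts: qd = 220 − 2.5(p + 28).
New equilibrium: buyers pay €72, suppliers receive €44, q = 40. (Wedge: pb − ps = 28.)
Burden on buyers: €8; on suppliers: €20. (They sum to €28.)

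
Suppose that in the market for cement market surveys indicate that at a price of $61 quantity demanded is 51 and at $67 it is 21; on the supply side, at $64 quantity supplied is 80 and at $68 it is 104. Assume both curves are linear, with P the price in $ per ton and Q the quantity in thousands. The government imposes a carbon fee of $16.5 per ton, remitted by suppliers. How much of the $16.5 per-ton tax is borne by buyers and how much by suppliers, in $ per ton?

Buyers bear $9 per ton; suppliers bear $7.5 per ton.

Demand slope: (21 − 51)/(67 − 61) = -5, so Qd = 356 − 5P.
Supply slope: (104 − 80)/(68 − 64) = 6, so Qs = 6P − 304.
Before the tax: set 356 − 5P = 6P − 304 → P* = $60, Q* = 56.
With the tax collected from suppliers, supply shifts: Qs = 6(P − 16.5) − 304.
Solving gives Q = 11 with buyers paying $69 and suppliers receiving $52.5 (the $16.5 wedge).
Burden on buyers: $9; on suppliers: $7.5. (They sum to $16.5.)
The less price-elastic side of the market bears the larger share of a per-unit tax.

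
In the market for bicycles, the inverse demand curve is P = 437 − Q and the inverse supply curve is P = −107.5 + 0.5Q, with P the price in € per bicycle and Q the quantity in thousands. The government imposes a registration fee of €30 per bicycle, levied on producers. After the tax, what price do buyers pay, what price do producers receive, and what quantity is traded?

Inverting to Q(P) form: Qd = 437 − P; Qs = 2P + 215.
Without the tax, 437 − P = 2P + 215 gives 3P = 222, so P* = €74 and Q* = 363.
With the tax collected from producers, supply shifts: Qs = 2(P − 30) + 215.
New equilibrium: buyers pay €94, producers receive €64, Q = 343. (Wedge: Pb − Ps = 30.)

Buyers pay €94; producers receive €64; quantity = 343.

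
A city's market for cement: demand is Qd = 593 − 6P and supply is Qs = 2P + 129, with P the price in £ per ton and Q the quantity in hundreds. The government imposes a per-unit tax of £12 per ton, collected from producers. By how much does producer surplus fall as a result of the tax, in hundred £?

Without the tax, 593 − 6P = 2P + 129 gives 8P = 464, so P* = £58 and Q* = 245.
With the tax collected from producers, supply shifts: Qs = 2(P − 12) + 129.
New equilibrium: buyers pay £61, producers receive £49, Q = 227. (Wedge: Pb − Ps = 12.)
ΔPS is the trapezoid between Q = 227 and Q = 245 of height £9: ½ · (245 + 227) · 9 = £2124.

Producer surplus falls by £2124 hundred.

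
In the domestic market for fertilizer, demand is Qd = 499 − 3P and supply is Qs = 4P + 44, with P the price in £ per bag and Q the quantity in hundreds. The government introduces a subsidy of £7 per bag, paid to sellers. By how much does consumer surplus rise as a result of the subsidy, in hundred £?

Consumer surplus rises by £1240 hundred.

Without the subsidy, 499 − 3P = 4P + 44 gives 7P = 455, so P* = £65 and Q* = 304.
With a per-unit subsidy paid to sellers, each receives P + 7 per unit sold, so supply becomes Qs = 4(P + 7) + 44.
New equilibrium: consumers pay £61, sellers receive £68, Q = 316. (Wedge: Pb − Ps = −7.)
ΔCS is the trapezoid between Q = 316 and Q = 304 of height £4: ½ · (304 + 316) · 4 = £1240.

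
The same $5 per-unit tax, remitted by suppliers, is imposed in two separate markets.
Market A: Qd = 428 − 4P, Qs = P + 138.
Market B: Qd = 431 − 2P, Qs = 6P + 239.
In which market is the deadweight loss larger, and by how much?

Market A: pre-tax P* = $58, Q* = 196; post-tax Q = 192; deadweight loss = $10.
Market B: pre-tax P* = $24, Q* = 383; post-tax Q = 375.5; deadweight loss = $18.75.
Difference: $10 vs $18.75 → market B is larger by $8.75.

Market B, by $8.75.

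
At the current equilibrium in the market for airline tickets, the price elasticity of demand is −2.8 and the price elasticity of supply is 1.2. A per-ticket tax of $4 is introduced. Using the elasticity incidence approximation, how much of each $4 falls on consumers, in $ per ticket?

Incidence ratio: consumers' share ≈ εs / (εs + |εd|) = 1.2 / (1.2 + 2.8) = 0.3.
So consumers bear ≈ 0.3 × $4 = $1.2; sellers bear $2.8.

Consumers bear ≈ $1.2 per ticket.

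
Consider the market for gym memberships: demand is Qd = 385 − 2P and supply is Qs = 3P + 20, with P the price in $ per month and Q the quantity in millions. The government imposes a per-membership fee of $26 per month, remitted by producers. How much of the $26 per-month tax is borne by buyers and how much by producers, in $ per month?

Buyers bear $15.6 per month; producers bear $10.4 per month.

Without the tax, 385 − 2P = 3P + 20 gives 5P = 365, so P* = $73 and Q* = 239.
With the tax collected from producers, supply shifts: Qs = 3(P − 26) + 20.
New equilibrium: buyers pay $88.6, producers receive $62.6, Q = 207.8. (Wedge: Pb − Ps = 26.)
Burden on buyers: $15.6; on producers: $10.4. (They sum to $26.)
The less price-elastic side of the market bears the larger share of a per-unit tax.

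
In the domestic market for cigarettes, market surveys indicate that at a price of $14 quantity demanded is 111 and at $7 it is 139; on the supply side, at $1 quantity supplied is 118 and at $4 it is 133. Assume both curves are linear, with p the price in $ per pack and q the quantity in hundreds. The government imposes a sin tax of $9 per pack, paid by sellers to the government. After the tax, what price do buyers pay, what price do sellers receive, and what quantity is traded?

Buyers pay $11; sellers receive $2; quantity = 123.

Demand slope: (139 − 111)/(7 − 14) = -4, so qd = 167 − 4p.
Supply slope: (133 − 118)/(4 − 1) = 5, so qs = 5p + 113.
Without the tax, 167 − 4p = 5p + 113 gives 9p = 54, so p* = $6 and q* = 143.
With the tax collected from sellers, supply shifts: qs = 5(p − 9) + 113.
Solving gives q = 123 with buyers paying $11 and sellers receiving $2 (the $9 wedge).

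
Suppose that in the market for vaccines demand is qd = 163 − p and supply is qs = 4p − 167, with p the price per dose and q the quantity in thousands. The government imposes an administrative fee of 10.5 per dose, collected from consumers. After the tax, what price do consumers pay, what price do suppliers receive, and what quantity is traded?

Consumers pay 74.4; suppliers receive 63.9; quantity = 88.6.

Before the tax: set 163 − p = 4p − 167 → p* = 66, q* = 97.
With the tax collected from consumers, demand (in seller-price terms) shifts: qd = 163 − (p + 10.5).
New equilibrium: consumers pay 74.4, suppliers receive 63.9, q = 88.6. (Wedge: pb − ps = 10.5.)
The less price-elastic side of the market bears the larger share of a per-unit tax.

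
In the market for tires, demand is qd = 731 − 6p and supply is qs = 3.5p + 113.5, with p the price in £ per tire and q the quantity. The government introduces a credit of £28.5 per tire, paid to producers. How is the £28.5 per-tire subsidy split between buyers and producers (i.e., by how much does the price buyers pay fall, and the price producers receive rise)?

Buyers gain £10.5 per tire; producers gain £18 per tire.

Before the subsidy: set 731 − 6p = 3.5p + 113.5 → p* = £65, q* = 341.
With a per-unit subsidy paid to producers, each receives p + 28.5 per unit sold, so supply becomes qs = 3.5(p + 28.5) + 113.5.
Solving gives q = 404 with buyers paying £54.5 and producers receiving £83 (the £28.5 wedge).
Gain to buyers: £10.5; to producers: £18. (They sum to £28.5.)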